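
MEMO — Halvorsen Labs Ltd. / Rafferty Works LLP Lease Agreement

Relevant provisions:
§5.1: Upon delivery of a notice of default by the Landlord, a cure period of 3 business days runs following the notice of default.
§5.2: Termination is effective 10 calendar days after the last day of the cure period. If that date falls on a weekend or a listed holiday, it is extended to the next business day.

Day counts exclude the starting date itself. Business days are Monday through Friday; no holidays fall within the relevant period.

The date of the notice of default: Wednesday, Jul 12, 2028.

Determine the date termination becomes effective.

Jul 27, 2028

The last day of the cure period: 3 business days after Wednesday, Jul 12, 2028, skipping weekends — Jul 13, Jul 14, Jul 17 — lands on Monday, Jul 17, 2028.
Adding 10 calendar days to Jul 17, 2028 gives Jul 27, 2028, which is the date termination becomes effective. Jul 27, 2028 is a Thursday, so no roll-forward applies.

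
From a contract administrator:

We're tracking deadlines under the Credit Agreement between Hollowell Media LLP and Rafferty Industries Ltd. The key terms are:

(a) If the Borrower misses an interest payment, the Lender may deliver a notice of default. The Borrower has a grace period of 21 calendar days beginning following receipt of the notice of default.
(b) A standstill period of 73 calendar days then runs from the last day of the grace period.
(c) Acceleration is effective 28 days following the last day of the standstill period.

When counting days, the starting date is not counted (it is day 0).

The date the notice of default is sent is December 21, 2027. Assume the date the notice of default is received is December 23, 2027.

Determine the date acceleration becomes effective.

Adding 21 calendar days to December 23, 2027 gives January 13, 2028, which is the last day of the grace period.
The last day of the standstill period: January 13, 2028 + 73 days = March 26, 2028.
The date acceleration becomes effective: 28 calendar days after March 26, 2028 is April 23, 2028.

April 23, 2028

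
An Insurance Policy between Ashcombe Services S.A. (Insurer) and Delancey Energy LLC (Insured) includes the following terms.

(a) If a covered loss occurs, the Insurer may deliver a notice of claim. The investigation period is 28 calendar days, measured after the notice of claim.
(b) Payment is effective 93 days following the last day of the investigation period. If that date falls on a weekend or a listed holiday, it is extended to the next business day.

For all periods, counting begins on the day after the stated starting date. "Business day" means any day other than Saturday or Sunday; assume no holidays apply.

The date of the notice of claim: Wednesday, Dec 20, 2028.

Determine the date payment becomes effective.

The last day of the investigation period: 28 calendar days after Dec 20, 2028 is Jan 17, 2029.
The date payment becomes effective: 93 calendar days after Jan 17, 2029 is Apr 20, 2029. Apr 20, 2029 is a Friday, so no roll-forward applies.

Apr 20, 2029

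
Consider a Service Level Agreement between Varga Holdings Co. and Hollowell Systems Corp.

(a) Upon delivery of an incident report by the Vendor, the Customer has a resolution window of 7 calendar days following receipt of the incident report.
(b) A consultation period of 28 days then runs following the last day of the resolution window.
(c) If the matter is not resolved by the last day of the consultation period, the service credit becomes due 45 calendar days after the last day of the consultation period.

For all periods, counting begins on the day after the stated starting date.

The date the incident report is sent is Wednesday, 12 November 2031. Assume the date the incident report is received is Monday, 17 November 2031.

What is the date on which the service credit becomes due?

The last day of the resolution window: 17 November 2031 + 7 days = 24 November 2031.
The last day of the consultation period: 28 calendar days after 24 November 2031 is 22 December 2031.
Adding 45 calendar days to 22 December 2031 gives 5 February 2032, which is the date on which the service credit becomes due.

5 February 2032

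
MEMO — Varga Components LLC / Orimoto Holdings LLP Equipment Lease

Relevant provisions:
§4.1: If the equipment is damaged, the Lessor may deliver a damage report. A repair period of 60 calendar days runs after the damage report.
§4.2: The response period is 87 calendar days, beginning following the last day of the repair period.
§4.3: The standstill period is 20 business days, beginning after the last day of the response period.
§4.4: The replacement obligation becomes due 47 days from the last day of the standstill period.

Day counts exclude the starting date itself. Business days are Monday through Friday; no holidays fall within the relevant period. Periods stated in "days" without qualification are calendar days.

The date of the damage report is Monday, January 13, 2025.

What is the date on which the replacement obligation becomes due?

August 23, 2025

The last day of the repair period: 60 calendar days after January 13, 2025 is March 14, 2025.
Adding 87 calendar days to March 14, 2025 gives June 9, 2025, which is the last day of the response period.
The last day of the standstill period: 20 business days after Monday, June 9, 2025, skipping weekends — Jun 10, Jun 11, Jun 12, Jun 13, …, Jul 3, Jul 4, Jul 7 — lands on Monday, July 7, 2025.
The date on which the replacement obligation becomes due: 47 calendar days after July 7, 2025 is August 23, 2025.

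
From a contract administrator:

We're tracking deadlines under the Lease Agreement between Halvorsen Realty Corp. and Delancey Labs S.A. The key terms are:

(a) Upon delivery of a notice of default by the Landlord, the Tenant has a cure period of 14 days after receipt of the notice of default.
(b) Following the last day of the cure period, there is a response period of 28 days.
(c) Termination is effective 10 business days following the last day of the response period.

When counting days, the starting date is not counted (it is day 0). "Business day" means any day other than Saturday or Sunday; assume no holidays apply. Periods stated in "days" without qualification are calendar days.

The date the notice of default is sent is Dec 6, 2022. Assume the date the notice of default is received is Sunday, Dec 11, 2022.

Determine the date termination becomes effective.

Adding 14 calendar days to Dec 11, 2022 gives Dec 25, 2022, which is the last day of the cure period.
Adding 28 calendar days to Dec 25, 2022 gives Jan 22, 2023, which is the last day of the response period.
From Sunday, Jan 22, 2023, 10 business days (Jan 23, Jan 24, Jan 25, Jan 26, Jan 27, Jan 30, Jan 31, Feb 1, Feb 2, Feb 3, skipping weekends) brings us to Friday, Feb 3, 2023, which is the date termination becomes effective.

Feb 3, 2023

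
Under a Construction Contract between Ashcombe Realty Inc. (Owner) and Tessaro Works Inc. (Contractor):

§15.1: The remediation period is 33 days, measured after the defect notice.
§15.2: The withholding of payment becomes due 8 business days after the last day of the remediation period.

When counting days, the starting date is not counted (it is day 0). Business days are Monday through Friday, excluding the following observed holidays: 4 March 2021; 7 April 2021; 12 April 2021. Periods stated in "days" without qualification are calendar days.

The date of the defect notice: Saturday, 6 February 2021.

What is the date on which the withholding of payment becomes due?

23 March 2021

Adding 33 calendar days to 6 February 2021 gives 11 March 2021, which is the last day of the remediation period.
From Thursday, 11 March 2021, 8 business days (Mar 12, Mar 15, Mar 16, Mar 17, Mar 18, Mar 19, Mar 22, Mar 23, skipping weekends) brings us to Tuesday, 23 March 2021, which is the date on which the withholding of payment becomes due.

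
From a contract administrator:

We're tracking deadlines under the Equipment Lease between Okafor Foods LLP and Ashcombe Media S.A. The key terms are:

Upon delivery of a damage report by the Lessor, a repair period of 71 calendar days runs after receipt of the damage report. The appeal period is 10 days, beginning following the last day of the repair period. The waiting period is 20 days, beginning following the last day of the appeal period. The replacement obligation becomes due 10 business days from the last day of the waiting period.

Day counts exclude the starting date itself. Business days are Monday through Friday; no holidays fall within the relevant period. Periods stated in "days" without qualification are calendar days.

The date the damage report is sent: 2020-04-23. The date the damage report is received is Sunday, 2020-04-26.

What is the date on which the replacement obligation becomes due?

The last day of the repair period: 2020-04-26 + 71 days = 2020-07-06.
Adding 10 calendar days to 2020-07-06 gives 2020-07-16, which is the last day of the appeal period.
The last day of the waiting period: 2020-07-16 + 20 days = 2020-08-05.
From Wednesday, 2020-08-05, 10 business days (Aug 6, Aug 7, Aug 10, Aug 11, Aug 12, Aug 13, Aug 14, Aug 17, Aug 18, Aug 19, skipping weekends) brings us to Wednesday, 2020-08-19, which is the date on which the replacement obligation becomes due.

2020-08-19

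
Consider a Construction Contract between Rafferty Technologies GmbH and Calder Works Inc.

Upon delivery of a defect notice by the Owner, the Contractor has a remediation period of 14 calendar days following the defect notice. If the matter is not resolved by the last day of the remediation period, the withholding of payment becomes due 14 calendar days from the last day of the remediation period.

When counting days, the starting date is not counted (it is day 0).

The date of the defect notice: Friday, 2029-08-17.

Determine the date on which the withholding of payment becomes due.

The last day of the remediation period: 14 calendar days after 2029-08-17 is 2029-08-31.
The date on which the withholding of payment becomes due: 2029-08-31 + 14 days = 2029-09-14.

2029-09-14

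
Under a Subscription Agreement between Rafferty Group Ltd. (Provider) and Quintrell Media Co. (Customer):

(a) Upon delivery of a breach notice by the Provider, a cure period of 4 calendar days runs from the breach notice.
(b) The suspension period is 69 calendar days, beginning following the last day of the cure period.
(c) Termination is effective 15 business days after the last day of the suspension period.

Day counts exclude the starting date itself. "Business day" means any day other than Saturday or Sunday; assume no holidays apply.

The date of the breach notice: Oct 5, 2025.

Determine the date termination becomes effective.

Jan 7, 2026

The last day of the cure period: Oct 5, 2025 + 4 days = Oct 9, 2025.
Adding 69 calendar days to Oct 9, 2025 gives Dec 17, 2025, which is the last day of the suspension period.
The date termination becomes effective: counting 15 business days from Wednesday, Dec 17, 2025 (Dec 18, Dec 19, Dec 22, Dec 23, …, Jan 5, Jan 6, Jan 7, skipping weekends) reaches Wednesday, Jan 7, 2026.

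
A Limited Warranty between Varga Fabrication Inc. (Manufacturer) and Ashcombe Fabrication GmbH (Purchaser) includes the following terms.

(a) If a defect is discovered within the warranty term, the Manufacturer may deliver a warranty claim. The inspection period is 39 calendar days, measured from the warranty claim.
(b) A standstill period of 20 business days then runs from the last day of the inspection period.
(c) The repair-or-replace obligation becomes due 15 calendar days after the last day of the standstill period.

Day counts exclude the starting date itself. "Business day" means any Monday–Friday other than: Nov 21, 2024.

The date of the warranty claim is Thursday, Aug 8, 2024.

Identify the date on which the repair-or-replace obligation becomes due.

Oct 29, 2024

Adding 39 calendar days to Aug 8, 2024 gives Sep 16, 2024, which is the last day of the inspection period.
The last day of the standstill period: counting 20 business days from Monday, Sep 16, 2024 (Sep 17, Sep 18, Sep 19, Sep 20, …, Oct 10, Oct 11, Oct 14, skipping weekends) reaches Monday, Oct 14, 2024.
The date on which the repair-or-replace obligation becomes due: Oct 14, 2024 + 15 days = Oct 29, 2024.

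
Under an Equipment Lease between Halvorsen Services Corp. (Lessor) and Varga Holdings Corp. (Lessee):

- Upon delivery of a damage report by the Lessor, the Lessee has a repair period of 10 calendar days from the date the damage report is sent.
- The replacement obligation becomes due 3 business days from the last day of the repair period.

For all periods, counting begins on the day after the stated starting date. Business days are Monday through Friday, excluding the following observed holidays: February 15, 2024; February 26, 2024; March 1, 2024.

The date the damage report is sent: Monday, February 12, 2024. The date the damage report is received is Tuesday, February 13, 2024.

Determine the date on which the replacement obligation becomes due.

February 28, 2024

The last day of the repair period: February 12, 2024 + 10 days = February 22, 2024.
The date on which the replacement obligation becomes due: 3 business days after Thursday, February 22, 2024, skipping weekends and the listed holiday on Feb 26 — Feb 23, Feb 27, Feb 28 — lands on Wednesday, February 28, 2024.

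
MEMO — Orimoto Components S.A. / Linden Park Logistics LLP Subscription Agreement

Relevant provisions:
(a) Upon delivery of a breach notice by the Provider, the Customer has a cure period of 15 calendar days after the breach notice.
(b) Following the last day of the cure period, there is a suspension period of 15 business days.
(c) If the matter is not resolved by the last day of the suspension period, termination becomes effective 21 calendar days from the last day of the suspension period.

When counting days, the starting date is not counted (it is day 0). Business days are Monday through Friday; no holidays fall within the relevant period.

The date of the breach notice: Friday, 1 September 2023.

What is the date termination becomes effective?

The last day of the cure period: 1 September 2023 + 15 days = 16 September 2023.
From Saturday, 16 September 2023, 15 business days (Sep 18, Sep 19, Sep 20, Sep 21, …, Oct 4, Oct 5, Oct 6, skipping weekends) brings us to Friday, 6 October 2023, which is the last day of the suspension period.
The date termination becomes effective: 6 October 2023 + 21 days = 27 October 2023.

27 October 2023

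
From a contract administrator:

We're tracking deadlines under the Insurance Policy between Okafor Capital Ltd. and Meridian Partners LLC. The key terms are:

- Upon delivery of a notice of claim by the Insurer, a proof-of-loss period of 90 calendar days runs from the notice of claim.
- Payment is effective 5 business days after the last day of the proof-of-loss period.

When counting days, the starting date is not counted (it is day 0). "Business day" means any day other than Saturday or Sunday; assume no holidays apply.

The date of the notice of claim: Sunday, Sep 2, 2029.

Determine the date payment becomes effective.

Dec 7, 2029

The last day of the proof-of-loss period: Sep 2, 2029 + 90 days = Dec 1, 2029.
From Saturday, Dec 1, 2029, 5 business days (Dec 3, Dec 4, Dec 5, Dec 6, Dec 7, skipping weekends) brings us to Friday, Dec 7, 2029, which is the date payment becomes effective.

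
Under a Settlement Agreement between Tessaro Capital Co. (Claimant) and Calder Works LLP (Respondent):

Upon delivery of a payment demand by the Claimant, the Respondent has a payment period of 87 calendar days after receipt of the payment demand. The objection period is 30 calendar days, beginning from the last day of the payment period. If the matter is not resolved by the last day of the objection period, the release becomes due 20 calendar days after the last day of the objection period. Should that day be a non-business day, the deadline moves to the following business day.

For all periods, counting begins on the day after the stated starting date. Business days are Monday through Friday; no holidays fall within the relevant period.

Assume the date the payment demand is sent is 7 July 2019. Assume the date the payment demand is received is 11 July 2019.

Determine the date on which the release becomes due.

The last day of the payment period: 11 July 2019 + 87 days = 6 October 2019.
The last day of the objection period: 6 October 2019 + 30 days = 5 November 2019.
Adding 20 calendar days to 5 November 2019 gives 25 November 2019, which is the date on which the release becomes due. 25 November 2019 is a Monday, so no roll-forward applies.

25 November 2019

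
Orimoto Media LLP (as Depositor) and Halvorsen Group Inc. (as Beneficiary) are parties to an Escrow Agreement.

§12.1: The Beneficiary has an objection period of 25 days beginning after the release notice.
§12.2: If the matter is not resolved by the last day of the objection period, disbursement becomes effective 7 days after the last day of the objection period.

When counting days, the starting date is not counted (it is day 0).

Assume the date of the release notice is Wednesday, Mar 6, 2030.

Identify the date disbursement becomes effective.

Apr 7, 2030

The last day of the objection period: 25 calendar days after Mar 6, 2030 is Mar 31, 2030.
Adding 7 calendar days to Mar 31, 2030 gives Apr 7, 2030, which is the date disbursement becomes effective.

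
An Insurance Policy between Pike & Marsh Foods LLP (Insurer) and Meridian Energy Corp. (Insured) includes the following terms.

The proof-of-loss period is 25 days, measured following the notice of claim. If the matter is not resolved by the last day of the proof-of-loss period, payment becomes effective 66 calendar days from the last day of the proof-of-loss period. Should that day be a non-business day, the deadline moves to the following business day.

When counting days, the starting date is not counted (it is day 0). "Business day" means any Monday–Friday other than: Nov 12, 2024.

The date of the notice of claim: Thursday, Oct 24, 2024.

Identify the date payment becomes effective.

Jan 23, 2025

The last day of the proof-of-loss period: Oct 24, 2024 + 25 days = Nov 18, 2024.
The date payment becomes effective: 66 calendar days after Nov 18, 2024 is Jan 23, 2025. Jan 23, 2025 is a Thursday and is not a listed holiday, so no roll-forward applies.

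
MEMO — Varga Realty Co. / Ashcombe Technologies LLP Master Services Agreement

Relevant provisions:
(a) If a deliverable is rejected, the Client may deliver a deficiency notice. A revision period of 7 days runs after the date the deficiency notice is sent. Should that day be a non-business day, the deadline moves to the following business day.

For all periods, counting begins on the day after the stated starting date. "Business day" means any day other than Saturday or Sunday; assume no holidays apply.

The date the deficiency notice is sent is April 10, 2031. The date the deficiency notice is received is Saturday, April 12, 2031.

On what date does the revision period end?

The last day of the revision period: April 10, 2031 + 7 days = April 17, 2031. April 17, 2031 is a Thursday, so no roll-forward applies.

April 17, 2031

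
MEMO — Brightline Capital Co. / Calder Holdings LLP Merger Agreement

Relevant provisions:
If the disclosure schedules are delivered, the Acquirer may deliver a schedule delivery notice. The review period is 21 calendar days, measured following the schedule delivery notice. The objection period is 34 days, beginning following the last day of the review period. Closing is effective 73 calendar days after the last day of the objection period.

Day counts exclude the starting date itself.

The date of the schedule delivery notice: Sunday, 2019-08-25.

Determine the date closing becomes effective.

The last day of the review period: 2019-08-25 + 21 days = 2019-09-15.
Adding 34 calendar days to 2019-09-15 gives 2019-10-19, which is the last day of the objection period.
The date closing becomes effective: 2019-10-19 + 73 days = 2019-12-31.

2019-12-31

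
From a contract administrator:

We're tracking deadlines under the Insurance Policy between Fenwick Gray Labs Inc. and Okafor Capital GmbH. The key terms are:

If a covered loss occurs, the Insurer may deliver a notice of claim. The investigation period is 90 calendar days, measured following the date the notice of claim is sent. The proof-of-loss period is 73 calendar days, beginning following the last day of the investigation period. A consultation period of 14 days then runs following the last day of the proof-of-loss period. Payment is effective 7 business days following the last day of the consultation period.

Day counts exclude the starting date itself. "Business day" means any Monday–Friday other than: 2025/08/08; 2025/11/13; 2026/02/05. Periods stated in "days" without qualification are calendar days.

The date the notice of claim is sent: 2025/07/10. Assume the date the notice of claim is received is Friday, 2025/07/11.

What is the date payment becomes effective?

The last day of the investigation period: 2025/07/10 + 90 days = 2025/10/08.
Adding 73 calendar days to 2025/10/08 gives 2025/12/20, which is the last day of the proof-of-loss period.
The last day of the consultation period: 2025/12/20 + 14 days = 2026/01/03.
From Saturday, 2026/01/03, 7 business days (Jan 5, Jan 6, Jan 7, Jan 8, Jan 9, Jan 12, Jan 13, skipping weekends) brings us to Tuesday, 2026/01/13, which is the date payment becomes effective.

2026/01/13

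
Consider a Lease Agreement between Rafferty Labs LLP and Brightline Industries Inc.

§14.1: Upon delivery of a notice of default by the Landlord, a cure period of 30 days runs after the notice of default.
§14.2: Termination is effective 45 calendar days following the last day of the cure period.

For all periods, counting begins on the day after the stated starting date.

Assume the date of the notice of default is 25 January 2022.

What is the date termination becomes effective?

Adding 30 calendar days to 25 January 2022 gives 24 February 2022, which is the last day of the cure period.
Adding 45 calendar days to 24 February 2022 gives 10 April 2022, which is the date termination becomes effective.

10 April 2022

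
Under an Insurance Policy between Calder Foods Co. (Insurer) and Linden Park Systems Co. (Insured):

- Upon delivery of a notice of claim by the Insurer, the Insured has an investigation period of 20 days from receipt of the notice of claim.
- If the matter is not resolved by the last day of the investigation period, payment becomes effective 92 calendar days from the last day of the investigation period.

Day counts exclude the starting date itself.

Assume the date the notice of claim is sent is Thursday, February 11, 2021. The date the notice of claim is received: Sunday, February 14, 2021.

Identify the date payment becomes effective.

June 6, 2021

The last day of the investigation period: February 14, 2021 + 20 days = March 6, 2021.
Adding 92 calendar days to March 6, 2021 gives June 6, 2021, which is the date payment becomes effective.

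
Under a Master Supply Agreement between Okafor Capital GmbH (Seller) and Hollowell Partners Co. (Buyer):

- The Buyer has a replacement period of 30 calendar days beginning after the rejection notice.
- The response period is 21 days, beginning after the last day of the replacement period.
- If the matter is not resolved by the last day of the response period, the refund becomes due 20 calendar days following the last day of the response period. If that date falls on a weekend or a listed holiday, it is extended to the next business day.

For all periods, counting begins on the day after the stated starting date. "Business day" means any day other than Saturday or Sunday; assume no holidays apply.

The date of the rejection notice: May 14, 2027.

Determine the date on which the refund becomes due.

Jul 26, 2027

The last day of the replacement period: 30 calendar days after May 14, 2027 is Jun 13, 2027.
The last day of the response period: 21 calendar days after Jun 13, 2027 is Jul 4, 2027.
The date on which the refund becomes due: Jul 4, 2027 + 20 days = Jul 24, 2027. That falls on a Saturday, so it rolls to the next business day, Monday, Jul 26, 2027.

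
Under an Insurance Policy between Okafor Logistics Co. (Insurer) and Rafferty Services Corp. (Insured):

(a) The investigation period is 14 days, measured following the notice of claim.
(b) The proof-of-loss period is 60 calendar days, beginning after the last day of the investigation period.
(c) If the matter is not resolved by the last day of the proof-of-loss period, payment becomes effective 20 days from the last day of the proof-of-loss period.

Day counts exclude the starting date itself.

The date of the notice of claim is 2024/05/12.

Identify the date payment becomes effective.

2024/08/14

Adding 14 calendar days to 2024/05/12 gives 2024/05/26, which is the last day of the investigation period.
Adding 60 calendar days to 2024/05/26 gives 2024/07/25, which is the last day of the proof-of-loss period.
The date payment becomes effective: 20 calendar days after 2024/07/25 is 2024/08/14.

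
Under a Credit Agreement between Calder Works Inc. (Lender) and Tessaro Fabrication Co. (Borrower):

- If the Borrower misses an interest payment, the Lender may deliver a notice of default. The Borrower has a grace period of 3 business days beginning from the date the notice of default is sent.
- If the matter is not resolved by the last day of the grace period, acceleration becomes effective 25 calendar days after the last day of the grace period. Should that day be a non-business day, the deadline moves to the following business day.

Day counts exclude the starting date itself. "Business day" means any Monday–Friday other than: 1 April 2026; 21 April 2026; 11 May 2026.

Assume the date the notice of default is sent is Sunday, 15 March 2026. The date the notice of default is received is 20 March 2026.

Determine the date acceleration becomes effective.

13 April 2026

The last day of the grace period: counting 3 business days from Sunday, 15 March 2026 (Mar 16, Mar 17, Mar 18, skipping weekends) reaches Wednesday, 18 March 2026.
The date acceleration becomes effective: 25 calendar days after 18 March 2026 is 12 April 2026. That falls on a Sunday, so it rolls to the next business day, Monday, 13 April 2026.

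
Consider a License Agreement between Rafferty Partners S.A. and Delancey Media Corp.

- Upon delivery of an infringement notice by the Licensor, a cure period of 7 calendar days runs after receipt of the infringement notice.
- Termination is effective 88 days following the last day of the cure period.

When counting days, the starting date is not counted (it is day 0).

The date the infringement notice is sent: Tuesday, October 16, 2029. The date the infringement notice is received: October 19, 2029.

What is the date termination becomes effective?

January 22, 2030

Adding 7 calendar days to October 19, 2029 gives October 26, 2029, which is the last day of the cure period.
Adding 88 calendar days to October 26, 2029 gives January 22, 2030, which is the date termination becomes effective.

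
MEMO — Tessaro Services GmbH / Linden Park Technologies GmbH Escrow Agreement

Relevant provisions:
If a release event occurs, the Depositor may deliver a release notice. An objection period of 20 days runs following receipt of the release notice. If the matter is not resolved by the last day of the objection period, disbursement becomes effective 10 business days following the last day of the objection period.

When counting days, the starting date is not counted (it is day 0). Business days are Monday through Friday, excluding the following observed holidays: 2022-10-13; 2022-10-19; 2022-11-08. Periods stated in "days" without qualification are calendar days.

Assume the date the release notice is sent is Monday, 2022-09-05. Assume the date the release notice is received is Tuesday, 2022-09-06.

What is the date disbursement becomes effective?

2022-10-10

Adding 20 calendar days to 2022-09-06 gives 2022-09-26, which is the last day of the objection period.
From Monday, 2022-09-26, 10 business days (Sep 27, Sep 28, Sep 29, Sep 30, Oct 3, Oct 4, Oct 5, Oct 6, Oct 7, Oct 10, skipping weekends) brings us to Monday, 2022-10-10, which is the date disbursement becomes effective.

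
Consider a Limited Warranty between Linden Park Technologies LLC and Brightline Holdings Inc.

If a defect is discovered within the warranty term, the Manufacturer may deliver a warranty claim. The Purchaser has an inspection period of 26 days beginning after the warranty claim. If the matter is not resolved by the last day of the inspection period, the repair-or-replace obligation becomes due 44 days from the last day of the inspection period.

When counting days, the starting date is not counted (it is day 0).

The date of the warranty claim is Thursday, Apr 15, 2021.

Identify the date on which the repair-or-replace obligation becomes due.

Jun 24, 2021

The last day of the inspection period: Apr 15, 2021 + 26 days = May 11, 2021.
Adding 44 calendar days to May 11, 2021 gives Jun 24, 2021, which is the date on which the repair-or-replace obligation becomes due.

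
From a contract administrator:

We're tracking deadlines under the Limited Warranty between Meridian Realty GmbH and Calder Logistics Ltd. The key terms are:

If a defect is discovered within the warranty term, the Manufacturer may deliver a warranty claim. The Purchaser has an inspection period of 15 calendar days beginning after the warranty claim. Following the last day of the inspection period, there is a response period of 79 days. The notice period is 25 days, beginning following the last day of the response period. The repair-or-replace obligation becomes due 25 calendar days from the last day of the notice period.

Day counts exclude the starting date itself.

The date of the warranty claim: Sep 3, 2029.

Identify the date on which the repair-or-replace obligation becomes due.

Jan 25, 2030

The last day of the inspection period: Sep 3, 2029 + 15 days = Sep 18, 2029.
The last day of the response period: Sep 18, 2029 + 79 days = Dec 6, 2029.
Adding 25 calendar days to Dec 6, 2029 gives Dec 31, 2029, which is the last day of the notice period.
The date on which the repair-or-replace obligation becomes due: 25 calendar days after Dec 31, 2029 is Jan 25, 2030.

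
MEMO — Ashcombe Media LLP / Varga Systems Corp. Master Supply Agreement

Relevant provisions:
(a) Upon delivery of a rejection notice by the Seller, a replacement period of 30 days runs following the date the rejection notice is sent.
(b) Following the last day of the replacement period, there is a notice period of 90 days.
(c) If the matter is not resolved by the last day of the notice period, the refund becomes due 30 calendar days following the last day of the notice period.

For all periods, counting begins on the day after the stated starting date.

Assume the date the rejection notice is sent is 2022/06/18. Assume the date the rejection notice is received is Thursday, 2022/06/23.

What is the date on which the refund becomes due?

The last day of the replacement period: 2022/06/18 + 30 days = 2022/07/18.
Adding 90 calendar days to 2022/07/18 gives 2022/10/16, which is the last day of the notice period.
The date on which the refund becomes due: 2022/10/16 + 30 days = 2022/11/15.

2022/11/15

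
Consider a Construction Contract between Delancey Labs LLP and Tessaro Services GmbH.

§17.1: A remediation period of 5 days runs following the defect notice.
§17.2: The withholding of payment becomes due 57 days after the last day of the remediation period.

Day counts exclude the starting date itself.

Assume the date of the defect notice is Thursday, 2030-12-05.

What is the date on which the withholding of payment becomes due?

2031-02-05

Adding 5 calendar days to 2030-12-05 gives 2030-12-10, which is the last day of the remediation period.
The date on which the withholding of payment becomes due: 2030-12-10 + 57 days = 2031-02-05.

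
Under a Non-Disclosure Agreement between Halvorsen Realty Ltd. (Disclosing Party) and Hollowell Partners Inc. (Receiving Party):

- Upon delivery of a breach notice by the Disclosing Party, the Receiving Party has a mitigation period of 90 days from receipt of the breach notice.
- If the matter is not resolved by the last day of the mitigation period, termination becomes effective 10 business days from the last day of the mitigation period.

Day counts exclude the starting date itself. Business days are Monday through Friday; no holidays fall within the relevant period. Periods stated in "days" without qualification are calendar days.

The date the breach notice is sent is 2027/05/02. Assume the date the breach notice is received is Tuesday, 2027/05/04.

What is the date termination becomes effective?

2027/08/16

The last day of the mitigation period: 2027/05/04 + 90 days = 2027/08/02.
The date termination becomes effective: counting 10 business days from Monday, 2027/08/02 (Aug 3, Aug 4, Aug 5, Aug 6, Aug 9, Aug 10, Aug 11, Aug 12, Aug 13, Aug 16, skipping weekends) reaches Monday, 2027/08/16.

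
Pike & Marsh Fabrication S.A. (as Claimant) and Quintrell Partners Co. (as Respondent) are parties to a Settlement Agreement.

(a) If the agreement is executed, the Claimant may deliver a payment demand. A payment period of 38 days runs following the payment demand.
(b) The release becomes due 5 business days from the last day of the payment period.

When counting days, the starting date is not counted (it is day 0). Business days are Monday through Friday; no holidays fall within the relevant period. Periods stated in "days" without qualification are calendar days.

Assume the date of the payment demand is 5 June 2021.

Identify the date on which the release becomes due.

Adding 38 calendar days to 5 June 2021 gives 13 July 2021, which is the last day of the payment period.
From Tuesday, 13 July 2021, 5 business days (Jul 14, Jul 15, Jul 16, Jul 19, Jul 20, skipping weekends) brings us to Tuesday, 20 July 2021, which is the date on which the release becomes due.

20 July 2021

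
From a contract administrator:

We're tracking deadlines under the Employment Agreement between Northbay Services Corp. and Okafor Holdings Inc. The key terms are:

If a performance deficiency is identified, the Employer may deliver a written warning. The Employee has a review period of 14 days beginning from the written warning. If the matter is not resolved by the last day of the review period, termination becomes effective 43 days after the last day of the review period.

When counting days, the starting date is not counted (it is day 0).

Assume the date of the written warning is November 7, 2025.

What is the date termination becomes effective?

The last day of the review period: November 7, 2025 + 14 days = November 21, 2025.
The date termination becomes effective: 43 calendar days after November 21, 2025 is January 3, 2026.

January 3, 2026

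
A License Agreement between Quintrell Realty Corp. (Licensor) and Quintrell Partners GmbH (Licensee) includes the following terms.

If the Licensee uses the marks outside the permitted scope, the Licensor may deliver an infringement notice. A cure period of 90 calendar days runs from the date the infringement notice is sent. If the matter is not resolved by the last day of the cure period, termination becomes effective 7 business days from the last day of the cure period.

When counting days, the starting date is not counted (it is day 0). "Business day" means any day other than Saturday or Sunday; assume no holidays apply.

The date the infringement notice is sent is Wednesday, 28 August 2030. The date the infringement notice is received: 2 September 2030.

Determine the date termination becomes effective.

The last day of the cure period: 90 calendar days after 28 August 2030 is 26 November 2030.
The date termination becomes effective: 7 business days after Tuesday, 26 November 2030, skipping weekends — Nov 27, Nov 28, Nov 29, Dec 2, Dec 3, Dec 4, Dec 5 — lands on Thursday, 5 December 2030.

5 December 2030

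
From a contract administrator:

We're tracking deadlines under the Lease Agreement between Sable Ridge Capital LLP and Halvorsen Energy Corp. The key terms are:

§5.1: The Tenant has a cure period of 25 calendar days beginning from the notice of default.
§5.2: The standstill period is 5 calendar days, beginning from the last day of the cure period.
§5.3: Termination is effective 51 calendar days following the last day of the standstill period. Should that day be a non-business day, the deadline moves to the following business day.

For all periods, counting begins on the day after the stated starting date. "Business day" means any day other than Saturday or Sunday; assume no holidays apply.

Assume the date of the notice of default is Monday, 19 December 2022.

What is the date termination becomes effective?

10 March 2023

The last day of the cure period: 19 December 2022 + 25 days = 13 January 2023.
The last day of the standstill period: 13 January 2023 + 5 days = 18 January 2023.
Adding 51 calendar days to 18 January 2023 gives 10 March 2023, which is the date termination becomes effective. 10 March 2023 is a Friday, so no roll-forward applies.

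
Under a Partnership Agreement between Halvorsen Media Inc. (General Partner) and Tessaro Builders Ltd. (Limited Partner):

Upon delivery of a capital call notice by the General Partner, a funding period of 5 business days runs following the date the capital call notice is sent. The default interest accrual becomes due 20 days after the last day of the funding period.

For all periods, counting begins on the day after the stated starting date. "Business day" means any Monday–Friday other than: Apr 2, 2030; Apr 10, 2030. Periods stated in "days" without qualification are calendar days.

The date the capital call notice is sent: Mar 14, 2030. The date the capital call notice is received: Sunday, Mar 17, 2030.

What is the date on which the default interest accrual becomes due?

The last day of the funding period: 5 business days after Thursday, Mar 14, 2030, skipping weekends — Mar 15, Mar 18, Mar 19, Mar 20, Mar 21 — lands on Thursday, Mar 21, 2030.
Adding 20 calendar days to Mar 21, 2030 gives Apr 10, 2030, which is the date on which the default interest accrual becomes due.

Apr 10, 2030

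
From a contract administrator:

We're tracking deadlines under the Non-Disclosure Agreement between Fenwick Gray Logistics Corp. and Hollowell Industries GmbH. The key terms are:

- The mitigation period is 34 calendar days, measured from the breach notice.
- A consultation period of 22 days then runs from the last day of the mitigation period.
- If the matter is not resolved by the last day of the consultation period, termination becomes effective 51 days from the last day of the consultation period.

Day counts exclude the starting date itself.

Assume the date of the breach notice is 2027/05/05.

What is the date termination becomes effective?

2027/08/20

The last day of the mitigation period: 2027/05/05 + 34 days = 2027/06/08.
The last day of the consultation period: 2027/06/08 + 22 days = 2027/06/30.
Adding 51 calendar days to 2027/06/30 gives 2027/08/20, which is the date termination becomes effective.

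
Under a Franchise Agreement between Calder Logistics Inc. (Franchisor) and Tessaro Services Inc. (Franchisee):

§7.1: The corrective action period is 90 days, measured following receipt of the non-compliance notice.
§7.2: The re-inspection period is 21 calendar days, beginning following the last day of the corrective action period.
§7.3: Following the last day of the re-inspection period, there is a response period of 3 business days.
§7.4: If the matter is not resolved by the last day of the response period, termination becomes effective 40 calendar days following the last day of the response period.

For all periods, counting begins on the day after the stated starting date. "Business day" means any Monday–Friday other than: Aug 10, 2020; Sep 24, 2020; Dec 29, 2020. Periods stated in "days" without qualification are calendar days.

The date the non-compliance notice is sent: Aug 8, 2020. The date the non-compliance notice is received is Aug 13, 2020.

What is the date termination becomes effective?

The last day of the corrective action period: Aug 13, 2020 + 90 days = Nov 11, 2020.
The last day of the re-inspection period: 21 calendar days after Nov 11, 2020 is Dec 2, 2020.
The last day of the response period: 3 business days after Wednesday, Dec 2, 2020, skipping weekends — Dec 3, Dec 4, Dec 7 — lands on Monday, Dec 7, 2020.
The date termination becomes effective: 40 calendar days after Dec 7, 2020 is Jan 16, 2021.

Jan 16, 2021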